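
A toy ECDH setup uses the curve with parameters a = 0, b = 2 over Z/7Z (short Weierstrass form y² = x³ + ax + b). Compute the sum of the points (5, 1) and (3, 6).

(0, 4)

(5, 1) + (3, 6). λ = (6 - 1)/(3 - 5) ≡ 5/5 mod 7. 5⁻¹ ≡ 3 (mod 7) since 5·3 = 15 ≡ 1, so λ ≡ 1.
  x = λ² - 5 - 3 = 1 - 8 ≡ 0; y = λ·(5 - 0) - 1 ≡ 4. → (0, 4)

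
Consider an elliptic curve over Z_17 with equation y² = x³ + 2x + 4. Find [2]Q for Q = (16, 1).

(4, 12)

tangent at (16, 1): λ = (3·16² + 2)/(2·1) ≡ 5/2. 2⁻¹ ≡ 9 (mod 17) since 2·9 = 18 ≡ 1, so λ ≡ 5·9 ≡ 11.
  x = λ² - 16 - 16 = 121 - 32 ≡ 4; y = λ·(16 - 4) - 1 ≡ 12. → (4, 12)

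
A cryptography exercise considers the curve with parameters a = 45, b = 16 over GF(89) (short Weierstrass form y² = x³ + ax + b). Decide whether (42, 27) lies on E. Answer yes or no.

no

y² = 27² ≡ 17; x³ + 45x + 16 = 75994 ≡ 77 (mod 89). 17 ≠ 77.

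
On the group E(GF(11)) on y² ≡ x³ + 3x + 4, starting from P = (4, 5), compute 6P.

(4, 6)

Double-and-add on 6 = (110)₂. Start with P = (4, 5) for the leading 1-bit.
double: tangent at (4, 5): λ = (3·4² + 3)/(2·5) ≡ 7/10. 10⁻¹ ≡ 10 (mod 11), so λ ≡ 7·10 ≡ 4.
  x = λ² - 4 - 4 = 16 - 8 ≡ 8; y = λ·(4 - 8) - 5 ≡ 1. → (8, 1)
add P: (8, 1) + (4, 5). λ = (5 - 1)/(4 - 8) ≡ 4/7 mod 11. 7⁻¹ ≡ 8 (mod 11) since 7·8 = 56 ≡ 1, so λ ≡ 10.
  x = λ² - 8 - 4 = 100 - 12 ≡ 0; y = λ·(8 - 0) - 1 ≡ 2. → (0, 2)
double: tangent at (0, 2): λ = (3·0² + 3)/(2·2) ≡ 3/4. 4⁻¹ ≡ 3 (mod 11), so λ ≡ 3·3 ≡ 9.
  x = λ² - 0 - 0 = 81 - 0 ≡ 4; y = λ·(0 - 4) - 2 ≡ 6. → (4, 6)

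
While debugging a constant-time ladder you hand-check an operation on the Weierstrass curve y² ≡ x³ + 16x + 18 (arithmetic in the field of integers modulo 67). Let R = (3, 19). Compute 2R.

(15, 45)

tangent at (3, 19): λ = (3·3² + 16)/(2·19) ≡ 43/38. 38⁻¹ ≡ 30 (mod 67) since 38·30 = 1140 ≡ 1, so λ ≡ 43·30 ≡ 17.
  x = λ² - 3 - 3 = 289 - 6 ≡ 15; y = λ·(3 - 15) - 19 ≡ 45. → (15, 45)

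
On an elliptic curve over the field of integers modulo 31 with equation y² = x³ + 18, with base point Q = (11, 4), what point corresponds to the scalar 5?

(15, 18)

Repeated addition: build up to 5Q.
2Q: tangent at (11, 4): λ = (3·11² + 0)/(2·4) ≡ 22/8. 8⁻¹ ≡ 4 (mod 31) since 8·4 = 32 ≡ 1, so λ ≡ 22·4 ≡ 26.
  x = λ² - 11 - 11 = 676 - 22 ≡ 3; y = λ·(11 - 3) - 4 ≡ 18. → (3, 18)
3Q: (3, 18) + (11, 4). λ = (4 - 18)/(11 - 3) ≡ 17/8 mod 31. 8⁻¹ ≡ 4 (mod 31), so λ ≡ 6.
  x = λ² - 3 - 11 = 36 - 14 ≡ 22; y = λ·(3 - 22) - 18 ≡ 23. → (22, 23)
4Q: (22, 23) + (11, 4). λ = (4 - 23)/(11 - 22) ≡ 12/20 mod 31. 20⁻¹ ≡ 14 (mod 31), so λ ≡ 13.
  x = λ² - 22 - 11 = 169 - 33 ≡ 12; y = λ·(22 - 12) - 23 ≡ 14. → (12, 14)
5Q: (12, 14) + (11, 4). λ = (4 - 14)/(11 - 12) ≡ 21/30 mod 31. 30⁻¹ ≡ 30 (mod 31) since 30·30 = 900 ≡ 1, so λ ≡ 10.
  x = λ² - 12 - 11 = 100 - 23 ≡ 15; y = λ·(12 - 15) - 14 ≡ 18. → (15, 18)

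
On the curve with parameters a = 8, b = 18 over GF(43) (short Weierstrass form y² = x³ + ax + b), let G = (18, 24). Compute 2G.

tangent at (18, 24): λ = (3·18² + 8)/(2·24) ≡ 34/5. 5⁻¹ ≡ 26 (mod 43), so λ ≡ 34·26 ≡ 24.
  x = λ² - 18 - 18 = 576 - 36 ≡ 24; y = λ·(18 - 24) - 24 ≡ 4. → (24, 4)

(24, 4)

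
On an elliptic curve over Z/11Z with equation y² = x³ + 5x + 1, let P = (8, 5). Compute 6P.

(9, 4)

Repeated addition: build up to 6P.
2P: tangent at (8, 5): λ = (3·8² + 5)/(2·5) ≡ 10/10. 10⁻¹ ≡ 10 (mod 11) since 10·10 = 100 ≡ 1, so λ ≡ 10·10 ≡ 1.
  x = λ² - 8 - 8 = 1 - 16 ≡ 7; y = λ·(8 - 7) - 5 ≡ 7. → (7, 7)
3P: (7, 7) + (8, 5). λ = (5 - 7)/(8 - 7) ≡ 9/1 mod 11. 1⁻¹ ≡ 1 (mod 11), so λ ≡ 9.
  x = λ² - 7 - 8 = 81 - 15 ≡ 0; y = λ·(7 - 0) - 7 ≡ 1. → (0, 1)
4P: (0, 1) + (8, 5). λ = (5 - 1)/(8 - 0) ≡ 4/8 mod 11. 8⁻¹ ≡ 7 (mod 11) since 8·7 = 56 ≡ 1, so λ ≡ 6.
  x = λ² - 0 - 8 = 36 - 8 ≡ 6; y = λ·(0 - 6) - 1 ≡ 7. → (6, 7)
5P: (6, 7) + (8, 5). λ = (5 - 7)/(8 - 6) ≡ 9/2 mod 11. 2⁻¹ ≡ 6 (mod 11) since 2·6 = 12 ≡ 1, so λ ≡ 10.
  x = λ² - 6 - 8 = 100 - 14 ≡ 9; y = λ·(6 - 9) - 7 ≡ 7. → (9, 7)
6P: (9, 7) + (8, 5). λ = (5 - 7)/(8 - 9) ≡ 9/10 mod 11. 10⁻¹ ≡ 10 (mod 11) since 10·10 = 100 ≡ 1, so λ ≡ 2.
  x = λ² - 9 - 8 = 4 - 17 ≡ 9; y = λ·(9 - 9) - 7 ≡ 4. → (9, 4)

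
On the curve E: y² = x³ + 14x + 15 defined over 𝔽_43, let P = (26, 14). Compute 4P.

(39, 29)

Double-and-add on 4 = (100)₂. Start with P = (26, 14) for the leading 1-bit.
double: tangent at (26, 14): λ = (3·26² + 14)/(2·14) ≡ 21/28. 28⁻¹ ≡ 20 (mod 43), so λ ≡ 21·20 ≡ 33.
  x = λ² - 26 - 26 = 1089 - 52 ≡ 5; y = λ·(26 - 5) - 14 ≡ 34. → (5, 34)
double: tangent at (5, 34): λ = (3·5² + 14)/(2·34) ≡ 3/25. 25⁻¹ ≡ 31 (mod 43), so λ ≡ 3·31 ≡ 7.
  x = λ² - 5 - 5 = 49 - 10 ≡ 39; y = λ·(5 - 39) - 34 ≡ 29. → (39, 29)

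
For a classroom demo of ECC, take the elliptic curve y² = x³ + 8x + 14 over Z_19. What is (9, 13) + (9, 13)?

tangent at (9, 13): λ = (3·9² + 8)/(2·13) ≡ 4/7. 7⁻¹ ≡ 11 (mod 19), so λ ≡ 4·11 ≡ 6.
  x = λ² - 9 - 9 = 36 - 18 ≡ 18; y = λ·(9 - 18) - 13 ≡ 9. → (18, 9)

(18, 9)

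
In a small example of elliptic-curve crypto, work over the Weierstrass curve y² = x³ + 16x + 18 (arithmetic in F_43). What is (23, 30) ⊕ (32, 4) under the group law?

(23, 30) + (32, 4). λ = (4 - 30)/(32 - 23) ≡ 17/9 mod 43. 9⁻¹ ≡ 24 (mod 43), so λ ≡ 21.
  x = λ² - 23 - 32 = 441 - 55 ≡ 42; y = λ·(23 - 42) - 30 ≡ 1. → (42, 1)

(42, 1)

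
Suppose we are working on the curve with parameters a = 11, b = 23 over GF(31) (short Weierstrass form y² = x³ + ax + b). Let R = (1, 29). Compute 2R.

(18, 15)

tangent at (1, 29): λ = (3·1² + 11)/(2·29) ≡ 14/27. 27⁻¹ ≡ 23 (mod 31), so λ ≡ 14·23 ≡ 12.
  x = λ² - 1 - 1 = 144 - 2 ≡ 18; y = λ·(1 - 18) - 29 ≡ 15. → (18, 15)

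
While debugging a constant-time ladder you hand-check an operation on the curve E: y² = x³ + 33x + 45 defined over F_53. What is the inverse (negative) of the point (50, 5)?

(50, 48)

-(50, 5) = (50, -5 mod 53) = (50, 48).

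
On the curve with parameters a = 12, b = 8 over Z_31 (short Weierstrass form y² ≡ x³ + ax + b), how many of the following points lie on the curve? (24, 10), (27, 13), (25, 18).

(24, 10): 10² ≡ 7, rhs ≡ 15 → off.
(27, 13): 13² ≡ 14, rhs ≡ 20 → off.
(25, 18): 18² ≡ 14, rhs ≡ 30 → off.

0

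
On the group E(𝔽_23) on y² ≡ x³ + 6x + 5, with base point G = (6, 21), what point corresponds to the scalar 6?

(20, 11)

Double-and-add on 6 = (110)₂. Start with G = (6, 21) for the leading 1-bit.
double: tangent at (6, 21): λ = (3·6² + 6)/(2·21) ≡ 22/19. 19⁻¹ ≡ 17 (mod 23) since 19·17 = 323 ≡ 1, so λ ≡ 22·17 ≡ 6.
  x = λ² - 6 - 6 = 36 - 12 ≡ 1; y = λ·(6 - 1) - 21 ≡ 9. → (1, 9)
add G: (1, 9) + (6, 21). λ = (21 - 9)/(6 - 1) ≡ 12/5 mod 23. 5⁻¹ ≡ 14 (mod 23), so λ ≡ 7.
  x = λ² - 1 - 6 = 49 - 7 ≡ 19; y = λ·(1 - 19) - 9 ≡ 3. → (19, 3)
double: tangent at (19, 3): λ = (3·19² + 6)/(2·3) ≡ 8/6. 6⁻¹ ≡ 4 (mod 23), so λ ≡ 8·4 ≡ 9.
  x = λ² - 19 - 19 = 81 - 38 ≡ 20; y = λ·(19 - 20) - 3 ≡ 11. → (20, 11)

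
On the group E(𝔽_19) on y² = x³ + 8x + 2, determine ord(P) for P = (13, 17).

2P: tangent at (13, 17): λ = (3·13² + 8)/(2·17) ≡ 2/15. 15⁻¹ ≡ 14 (mod 19), so λ ≡ 2·14 ≡ 9.
  x = λ² - 13 - 13 = 81 - 26 ≡ 17; y = λ·(13 - 17) - 17 ≡ 4. → (17, 4)
3P: (17, 4) + (13, 17). λ = (17 - 4)/(13 - 17) ≡ 13/15 mod 19. 15⁻¹ ≡ 14 (mod 19), so λ ≡ 11.
  x = λ² - 17 - 13 = 121 - 30 ≡ 15; y = λ·(17 - 15) - 4 ≡ 18. → (15, 18)
4P: (15, 18) + (13, 17). λ = (17 - 18)/(13 - 15) ≡ 18/17 mod 19. 17⁻¹ ≡ 9 (mod 19), so λ ≡ 10.
  x = λ² - 15 - 13 = 100 - 28 ≡ 15; y = λ·(15 - 15) - 18 ≡ 1. → (15, 1)
5P: (15, 1) + (13, 17). λ = (17 - 1)/(13 - 15) ≡ 16/17 mod 19. 17⁻¹ ≡ 9 (mod 19), so λ ≡ 11.
  x = λ² - 15 - 13 = 121 - 28 ≡ 17; y = λ·(15 - 17) - 1 ≡ 15. → (17, 15)
6P: (17, 15) + (13, 17). λ = (17 - 15)/(13 - 17) ≡ 2/15 mod 19. 15⁻¹ ≡ 14 (mod 19), so λ ≡ 9.
  x = λ² - 17 - 13 = 81 - 30 ≡ 13; y = λ·(17 - 13) - 15 ≡ 2. → (13, 2)
7P: (13, 2) + (13, 17): same x and y₁ ≡ -y₂, so the sum is O.
7P = O, so the order is 7.

7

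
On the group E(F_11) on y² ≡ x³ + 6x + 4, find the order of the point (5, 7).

8

2P: tangent at (5, 7): λ = (3·5² + 6)/(2·7) ≡ 4/3. 3⁻¹ ≡ 4 (mod 11), so λ ≡ 4·4 ≡ 5.
  x = λ² - 5 - 5 = 25 - 10 ≡ 4; y = λ·(5 - 4) - 7 ≡ 9. → (4, 9)
3P: (4, 9) + (5, 7). λ = (7 - 9)/(5 - 4) ≡ 9/1 mod 11. 1⁻¹ ≡ 1 (mod 11), so λ ≡ 9.
  x = λ² - 4 - 5 = 81 - 9 ≡ 6; y = λ·(4 - 6) - 9 ≡ 6. → (6, 6)
4P: (6, 6) + (5, 7). λ = (7 - 6)/(5 - 6) ≡ 1/10 mod 11. 10⁻¹ ≡ 10 (mod 11), so λ ≡ 10.
  x = λ² - 6 - 5 = 100 - 11 ≡ 1; y = λ·(6 - 1) - 6 ≡ 0. → (1, 0)
5P: (1, 0) + (5, 7). λ = (7 - 0)/(5 - 1) ≡ 7/4 mod 11. 4⁻¹ ≡ 3 (mod 11), so λ ≡ 10.
  x = λ² - 1 - 5 = 100 - 6 ≡ 6; y = λ·(1 - 6) - 0 ≡ 5. → (6, 5)
6P: (6, 5) + (5, 7). λ = (7 - 5)/(5 - 6) ≡ 2/10 mod 11. 10⁻¹ ≡ 10 (mod 11), so λ ≡ 9.
  x = λ² - 6 - 5 = 81 - 11 ≡ 4; y = λ·(6 - 4) - 5 ≡ 2. → (4, 2)
7P: (4, 2) + (5, 7). λ = (7 - 2)/(5 - 4) ≡ 5/1 mod 11. 1⁻¹ ≡ 1 (mod 11) since 1·1 = 1 ≡ 1, so λ ≡ 5.
  x = λ² - 4 - 5 = 25 - 9 ≡ 5; y = λ·(4 - 5) - 2 ≡ 4. → (5, 4)
8P: (5, 4) + (5, 7): same x and y₁ ≡ -y₂, so the sum is O.
8P = O, so the order is 8.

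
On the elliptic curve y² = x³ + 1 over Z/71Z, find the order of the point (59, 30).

2P: tangent at (59, 30): λ = (3·59² + 0)/(2·30) ≡ 6/60. 60⁻¹ ≡ 58 (mod 71), so λ ≡ 6·58 ≡ 64.
  x = λ² - 59 - 59 = 4096 - 118 ≡ 2; y = λ·(59 - 2) - 30 ≡ 68. → (2, 68)
3P: (2, 68) + (59, 30). λ = (30 - 68)/(59 - 2) ≡ 33/57 mod 71. 57⁻¹ ≡ 5 (mod 71), so λ ≡ 23.
  x = λ² - 2 - 59 = 529 - 61 ≡ 42; y = λ·(2 - 42) - 68 ≡ 6. → (42, 6)
4P: (42, 6) + (59, 30). λ = (30 - 6)/(59 - 42) ≡ 24/17 mod 71. 17⁻¹ ≡ 46 (mod 71), so λ ≡ 39.
  x = λ² - 42 - 59 = 1521 - 101 ≡ 0; y = λ·(42 - 0) - 6 ≡ 70. → (0, 70)
5P: (0, 70) + (59, 30). λ = (30 - 70)/(59 - 0) ≡ 31/59 mod 71. 59⁻¹ ≡ 65 (mod 71), so λ ≡ 27.
  x = λ² - 0 - 59 = 729 - 59 ≡ 31; y = λ·(0 - 31) - 70 ≡ 16. → (31, 16)
6P: (31, 16) + (59, 30). λ = (30 - 16)/(59 - 31) ≡ 14/28 mod 71. 28⁻¹ ≡ 33 (mod 71), so λ ≡ 36.
  x = λ² - 31 - 59 = 1296 - 90 ≡ 70; y = λ·(31 - 70) - 16 ≡ 0. → (70, 0)
7P: (70, 0) + (59, 30). λ = (30 - 0)/(59 - 70) ≡ 30/60 mod 71. 60⁻¹ ≡ 58 (mod 71) since 60·58 = 3480 ≡ 1, so λ ≡ 36.
  x = λ² - 70 - 59 = 1296 - 129 ≡ 31; y = λ·(70 - 31) - 0 ≡ 55. → (31, 55)
8P: (31, 55) + (59, 30). λ = (30 - 55)/(59 - 31) ≡ 46/28 mod 71. 28⁻¹ ≡ 33 (mod 71) since 28·33 = 924 ≡ 1, so λ ≡ 27.
  x = λ² - 31 - 59 = 729 - 90 ≡ 0; y = λ·(31 - 0) - 55 ≡ 1. → (0, 1)
9P: (0, 1) + (59, 30). λ = (30 - 1)/(59 - 0) ≡ 29/59 mod 71. 59⁻¹ ≡ 65 (mod 71) since 59·65 = 3835 ≡ 1, so λ ≡ 39.
  x = λ² - 0 - 59 = 1521 - 59 ≡ 42; y = λ·(0 - 42) - 1 ≡ 65. → (42, 65)
10P: (42, 65) + (59, 30). λ = (30 - 65)/(59 - 42) ≡ 36/17 mod 71. 17⁻¹ ≡ 46 (mod 71), so λ ≡ 23.
  x = λ² - 42 - 59 = 529 - 101 ≡ 2; y = λ·(42 - 2) - 65 ≡ 3. → (2, 3)
11P: (2, 3) + (59, 30). λ = (30 - 3)/(59 - 2) ≡ 27/57 mod 71. 57⁻¹ ≡ 5 (mod 71), so λ ≡ 64.
  x = λ² - 2 - 59 = 4096 - 61 ≡ 59; y = λ·(2 - 59) - 3 ≡ 41. → (59, 41)
12P: (59, 41) + (59, 30): same x and y₁ ≡ -y₂, so the sum is O.
12P = O, so the order is 12.

12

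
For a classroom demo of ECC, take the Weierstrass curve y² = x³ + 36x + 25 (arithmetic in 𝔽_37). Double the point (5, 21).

tangent at (5, 21): λ = (3·5² + 36)/(2·21) ≡ 0/5. 5⁻¹ ≡ 15 (mod 37) since 5·15 = 75 ≡ 1, so λ ≡ 0·15 ≡ 0.
  x = λ² - 5 - 5 = 0 - 10 ≡ 27; y = λ·(5 - 27) - 21 ≡ 16. → (27, 16)

(27, 16)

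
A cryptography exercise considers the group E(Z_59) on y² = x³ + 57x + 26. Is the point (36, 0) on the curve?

yes

y² = 0² ≡ 0; x³ + 57x + 26 = 48734 ≡ 0 (mod 59). 0 = 0.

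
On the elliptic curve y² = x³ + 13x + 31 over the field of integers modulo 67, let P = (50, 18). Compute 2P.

(55, 31)

tangent at (50, 18): λ = (3·50² + 13)/(2·18) ≡ 9/36. 36⁻¹ ≡ 54 (mod 67), so λ ≡ 9·54 ≡ 17.
  x = λ² - 50 - 50 = 289 - 100 ≡ 55; y = λ·(50 - 55) - 18 ≡ 31. → (55, 31)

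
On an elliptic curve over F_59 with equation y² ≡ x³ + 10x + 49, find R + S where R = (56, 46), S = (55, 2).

(55, 57)

(56, 46) + (55, 2). λ = (2 - 46)/(55 - 56) ≡ 15/58 mod 59. 58⁻¹ ≡ 58 (mod 59) since 58·58 = 3364 ≡ 1, so λ ≡ 44.
  x = λ² - 56 - 55 = 1936 - 111 ≡ 55; y = λ·(56 - 55) - 46 ≡ 57. → (55, 57)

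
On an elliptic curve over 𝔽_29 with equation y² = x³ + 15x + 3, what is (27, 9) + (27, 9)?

tangent at (27, 9): λ = (3·27² + 15)/(2·9) ≡ 27/18. 18⁻¹ ≡ 21 (mod 29) since 18·21 = 378 ≡ 1, so λ ≡ 27·21 ≡ 16.
  x = λ² - 27 - 27 = 256 - 54 ≡ 28; y = λ·(27 - 28) - 9 ≡ 4. → (28, 4)

(28, 4)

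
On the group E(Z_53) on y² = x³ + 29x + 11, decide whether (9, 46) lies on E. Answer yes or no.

no

y² = 46² ≡ 49; x³ + 29x + 11 = 1001 ≡ 47 (mod 53). 49 ≠ 47.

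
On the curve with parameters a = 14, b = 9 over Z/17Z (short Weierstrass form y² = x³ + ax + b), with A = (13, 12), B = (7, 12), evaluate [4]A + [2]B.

First 4A:
Repeated addition: build up to 4A.
2A: tangent at (13, 12): λ = (3·13² + 14)/(2·12) ≡ 11/7. 7⁻¹ ≡ 5 (mod 17) since 7·5 = 35 ≡ 1, so λ ≡ 11·5 ≡ 4.
  x = λ² - 13 - 13 = 16 - 26 ≡ 7; y = λ·(13 - 7) - 12 ≡ 12. → (7, 12)
3A: (7, 12) + (13, 12). λ = (12 - 12)/(13 - 7) ≡ 0/6 mod 17. 6⁻¹ ≡ 3 (mod 17), so λ ≡ 0.
  x = λ² - 7 - 13 = 0 - 20 ≡ 14; y = λ·(7 - 14) - 12 ≡ 5. → (14, 5)
4A: (14, 5) + (13, 12). λ = (12 - 5)/(13 - 14) ≡ 7/16 mod 17. 16⁻¹ ≡ 16 (mod 17), so λ ≡ 10.
  x = λ² - 14 - 13 = 100 - 27 ≡ 5; y = λ·(14 - 5) - 5 ≡ 0. → (5, 0)
4A = (5, 0).
Next 2B:
Repeated addition: build up to 2B.
2B: tangent at (7, 12): λ = (3·7² + 14)/(2·12) ≡ 8/7. 7⁻¹ ≡ 5 (mod 17) since 7·5 = 35 ≡ 1, so λ ≡ 8·5 ≡ 6.
  x = λ² - 7 - 7 = 36 - 14 ≡ 5; y = λ·(7 - 5) - 12 ≡ 0. → (5, 0)
2B = (5, 0).
Finally 4A + 2B:
(5, 0) + (5, 0): same x and y₁ ≡ -y₂, so the sum is the point at infinity.

O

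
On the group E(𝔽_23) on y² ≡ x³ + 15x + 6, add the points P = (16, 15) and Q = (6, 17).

(13, 12)

(16, 15) + (6, 17). λ = (17 - 15)/(6 - 16) ≡ 2/13 mod 23. 13⁻¹ ≡ 16 (mod 23), so λ ≡ 9.
  x = λ² - 16 - 6 = 81 - 22 ≡ 13; y = λ·(16 - 13) - 15 ≡ 12. → (13, 12)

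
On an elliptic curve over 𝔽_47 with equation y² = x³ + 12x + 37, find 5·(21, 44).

(26, 26)

Write G = (21, 44).
Repeated addition: build up to 5G.
2G: tangent at (21, 44): λ = (3·21² + 12)/(2·44) ≡ 19/41. 41⁻¹ ≡ 39 (mod 47), so λ ≡ 19·39 ≡ 36.
  x = λ² - 21 - 21 = 1296 - 42 ≡ 32; y = λ·(21 - 32) - 44 ≡ 30. → (32, 30)
3G: (32, 30) + (21, 44). λ = (44 - 30)/(21 - 32) ≡ 14/36 mod 47. 36⁻¹ ≡ 17 (mod 47) since 36·17 = 612 ≡ 1, so λ ≡ 3.
  x = λ² - 32 - 21 = 9 - 53 ≡ 3; y = λ·(32 - 3) - 30 ≡ 10. → (3, 10)
4G: (3, 10) + (21, 44). λ = (44 - 10)/(21 - 3) ≡ 34/18 mod 47. 18⁻¹ ≡ 34 (mod 47), so λ ≡ 28.
  x = λ² - 3 - 21 = 784 - 24 ≡ 8; y = λ·(3 - 8) - 10 ≡ 38. → (8, 38)
5G: (8, 38) + (21, 44). λ = (44 - 38)/(21 - 8) ≡ 6/13 mod 47. 13⁻¹ ≡ 29 (mod 47) since 13·29 = 377 ≡ 1, so λ ≡ 33.
  x = λ² - 8 - 21 = 1089 - 29 ≡ 26; y = λ·(8 - 26) - 38 ≡ 26. → (26, 26)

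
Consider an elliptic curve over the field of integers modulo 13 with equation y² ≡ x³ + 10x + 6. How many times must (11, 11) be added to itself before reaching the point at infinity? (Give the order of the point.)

7

2P: tangent at (11, 11): λ = (3·11² + 10)/(2·11) ≡ 9/9. 9⁻¹ ≡ 3 (mod 13), so λ ≡ 9·3 ≡ 1.
  x = λ² - 11 - 11 = 1 - 22 ≡ 5; y = λ·(11 - 5) - 11 ≡ 8. → (5, 8)
3P: (5, 8) + (11, 11). λ = (11 - 8)/(11 - 5) ≡ 3/6 mod 13. 6⁻¹ ≡ 11 (mod 13), so λ ≡ 7.
  x = λ² - 5 - 11 = 49 - 16 ≡ 7; y = λ·(5 - 7) - 8 ≡ 4. → (7, 4)
4P: (7, 4) + (11, 11). λ = (11 - 4)/(11 - 7) ≡ 7/4 mod 13. 4⁻¹ ≡ 10 (mod 13) since 4·10 = 40 ≡ 1, so λ ≡ 5.
  x = λ² - 7 - 11 = 25 - 18 ≡ 7; y = λ·(7 - 7) - 4 ≡ 9. → (7, 9)
5P: (7, 9) + (11, 11). λ = (11 - 9)/(11 - 7) ≡ 2/4 mod 13. 4⁻¹ ≡ 10 (mod 13), so λ ≡ 7.
  x = λ² - 7 - 11 = 49 - 18 ≡ 5; y = λ·(7 - 5) - 9 ≡ 5. → (5, 5)
6P: (5, 5) + (11, 11). λ = (11 - 5)/(11 - 5) ≡ 6/6 mod 13. 6⁻¹ ≡ 11 (mod 13) since 6·11 = 66 ≡ 1, so λ ≡ 1.
  x = λ² - 5 - 11 = 1 - 16 ≡ 11; y = λ·(5 - 11) - 5 ≡ 2. → (11, 2)
7P: (11, 2) + (11, 11): same x and y₁ ≡ -y₂, so the sum is the point at infinity.
7P = the point at infinity, so the order is 7.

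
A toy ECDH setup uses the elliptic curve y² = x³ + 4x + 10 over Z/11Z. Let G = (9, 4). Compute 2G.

(8, 9)

tangent at (9, 4): λ = (3·9² + 4)/(2·4) ≡ 5/8. 8⁻¹ ≡ 7 (mod 11) since 8·7 = 56 ≡ 1, so λ ≡ 5·7 ≡ 2.
  x = λ² - 9 - 9 = 4 - 18 ≡ 8; y = λ·(9 - 8) - 4 ≡ 9. → (8, 9)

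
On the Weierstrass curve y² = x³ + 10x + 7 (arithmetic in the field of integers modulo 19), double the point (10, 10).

tangent at (10, 10): λ = (3·10² + 10)/(2·10) ≡ 6/1. 1⁻¹ ≡ 1 (mod 19), so λ ≡ 6·1 ≡ 6.
  x = λ² - 10 - 10 = 36 - 20 ≡ 16; y = λ·(10 - 16) - 10 ≡ 11. → (16, 11)

(16, 11)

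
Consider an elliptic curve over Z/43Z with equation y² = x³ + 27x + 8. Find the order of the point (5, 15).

3

2P: tangent at (5, 15): λ = (3·5² + 27)/(2·15) ≡ 16/30. 30⁻¹ ≡ 33 (mod 43), so λ ≡ 16·33 ≡ 12.
  x = λ² - 5 - 5 = 144 - 10 ≡ 5; y = λ·(5 - 5) - 15 ≡ 28. → (5, 28)
3P: (5, 28) + (5, 15): same x and y₁ ≡ -y₂, so the sum is O.
3P = O, so the order is 3.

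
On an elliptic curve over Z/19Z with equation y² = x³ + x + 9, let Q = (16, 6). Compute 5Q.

Repeated addition: build up to 5Q.
2Q: tangent at (16, 6): λ = (3·16² + 1)/(2·6) ≡ 9/12. 12⁻¹ ≡ 8 (mod 19), so λ ≡ 9·8 ≡ 15.
  x = λ² - 16 - 16 = 225 - 32 ≡ 3; y = λ·(16 - 3) - 6 ≡ 18. → (3, 18)
3Q: (3, 18) + (16, 6). λ = (6 - 18)/(16 - 3) ≡ 7/13 mod 19. 13⁻¹ ≡ 3 (mod 19), so λ ≡ 2.
  x = λ² - 3 - 16 = 4 - 19 ≡ 4; y = λ·(3 - 4) - 18 ≡ 18. → (4, 18)
4Q: (4, 18) + (16, 6). λ = (6 - 18)/(16 - 4) ≡ 7/12 mod 19. 12⁻¹ ≡ 8 (mod 19), so λ ≡ 18.
  x = λ² - 4 - 16 = 324 - 20 ≡ 0; y = λ·(4 - 0) - 18 ≡ 16. → (0, 16)
5Q: (0, 16) + (16, 6). λ = (6 - 16)/(16 - 0) ≡ 9/16 mod 19. 16⁻¹ ≡ 6 (mod 19) since 16·6 = 96 ≡ 1, so λ ≡ 16.
  x = λ² - 0 - 16 = 256 - 16 ≡ 12; y = λ·(0 - 12) - 16 ≡ 1. → (12, 1)

(12, 1)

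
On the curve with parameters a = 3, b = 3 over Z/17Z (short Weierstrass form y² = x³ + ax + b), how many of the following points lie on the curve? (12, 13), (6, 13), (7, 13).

2

(12, 13): 13² ≡ 16, rhs ≡ 16 → on.
(6, 13): 13² ≡ 16, rhs ≡ 16 → on.
(7, 13): 13² ≡ 16, rhs ≡ 10 → off.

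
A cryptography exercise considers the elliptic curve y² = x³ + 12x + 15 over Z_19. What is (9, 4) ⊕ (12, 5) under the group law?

(15, 13)

(9, 4) + (12, 5). λ = (5 - 4)/(12 - 9) ≡ 1/3 mod 19. 3⁻¹ ≡ 13 (mod 19), so λ ≡ 13.
  x = λ² - 9 - 12 = 169 - 21 ≡ 15; y = λ·(9 - 15) - 4 ≡ 13. → (15, 13)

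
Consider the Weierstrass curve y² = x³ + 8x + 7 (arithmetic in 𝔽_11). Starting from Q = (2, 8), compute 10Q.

(9, 7)

Double-and-add on 10 = (1010)₂. Start with Q = (2, 8) for the leading 1-bit.
double: tangent at (2, 8): λ = (3·2² + 8)/(2·8) ≡ 9/5. 5⁻¹ ≡ 9 (mod 11), so λ ≡ 9·9 ≡ 4.
  x = λ² - 2 - 2 = 16 - 4 ≡ 1; y = λ·(2 - 1) - 8 ≡ 7. → (1, 7)
double: tangent at (1, 7): λ = (3·1² + 8)/(2·7) ≡ 0/3. 3⁻¹ ≡ 4 (mod 11) since 3·4 = 12 ≡ 1, so λ ≡ 0·4 ≡ 0.
  x = λ² - 1 - 1 = 0 - 2 ≡ 9; y = λ·(1 - 9) - 7 ≡ 4. → (9, 4)
add Q: (9, 4) + (2, 8). λ = (8 - 4)/(2 - 9) ≡ 4/4 mod 11. 4⁻¹ ≡ 3 (mod 11) since 4·3 = 12 ≡ 1, so λ ≡ 1.
  x = λ² - 9 - 2 = 1 - 11 ≡ 1; y = λ·(9 - 1) - 4 ≡ 4. → (1, 4)
double: tangent at (1, 4): λ = (3·1² + 8)/(2·4) ≡ 0/8. 8⁻¹ ≡ 7 (mod 11), so λ ≡ 0·7 ≡ 0.
  x = λ² - 1 - 1 = 0 - 2 ≡ 9; y = λ·(1 - 9) - 4 ≡ 7. → (9, 7)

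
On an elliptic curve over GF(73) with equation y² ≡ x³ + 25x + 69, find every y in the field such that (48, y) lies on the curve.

x³ + 25x + 69 = 111861 ≡ 25 (mod 73).
Square roots of 25 mod 73: 5 and 68 (since 5² = 25 ≡ 25).

5, 68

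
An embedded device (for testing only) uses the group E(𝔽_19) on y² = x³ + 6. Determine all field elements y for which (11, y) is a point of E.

x³ + 0x + 6 = 1337 ≡ 7 (mod 19).
Square roots of 7 mod 19: 8 and 11 (since 8² = 64 ≡ 7).

8, 11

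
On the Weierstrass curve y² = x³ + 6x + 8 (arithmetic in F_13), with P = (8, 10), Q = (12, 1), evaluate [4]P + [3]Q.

(11, 1)

First 4P:
Repeated addition: build up to 4P.
2P: tangent at (8, 10): λ = (3·8² + 6)/(2·10) ≡ 3/7. 7⁻¹ ≡ 2 (mod 13) since 7·2 = 14 ≡ 1, so λ ≡ 3·2 ≡ 6.
  x = λ² - 8 - 8 = 36 - 16 ≡ 7; y = λ·(8 - 7) - 10 ≡ 9. → (7, 9)
3P: (7, 9) + (8, 10). λ = (10 - 9)/(8 - 7) ≡ 1/1 mod 13. 1⁻¹ ≡ 1 (mod 13), so λ ≡ 1.
  x = λ² - 7 - 8 = 1 - 15 ≡ 12; y = λ·(7 - 12) - 9 ≡ 12. → (12, 12)
4P: (12, 12) + (8, 10). λ = (10 - 12)/(8 - 12) ≡ 11/9 mod 13. 9⁻¹ ≡ 3 (mod 13), so λ ≡ 7.
  x = λ² - 12 - 8 = 49 - 20 ≡ 3; y = λ·(12 - 3) - 12 ≡ 12. → (3, 12)
4P = (3, 12).
Next 3Q:
Repeated addition: build up to 3Q.
2Q: tangent at (12, 1): λ = (3·12² + 6)/(2·1) ≡ 9/2. 2⁻¹ ≡ 7 (mod 13), so λ ≡ 9·7 ≡ 11.
  x = λ² - 12 - 12 = 121 - 24 ≡ 6; y = λ·(12 - 6) - 1 ≡ 0. → (6, 0)
3Q: (6, 0) + (12, 1). λ = (1 - 0)/(12 - 6) ≡ 1/6 mod 13. 6⁻¹ ≡ 11 (mod 13) since 6·11 = 66 ≡ 1, so λ ≡ 11.
  x = λ² - 6 - 12 = 121 - 18 ≡ 12; y = λ·(6 - 12) - 0 ≡ 12. → (12, 12)
3Q = (12, 12).
Finally 4P + 3Q:
(3, 12) + (12, 12). λ = (12 - 12)/(12 - 3) ≡ 0/9 mod 13. 9⁻¹ ≡ 3 (mod 13), so λ ≡ 0.
  x = λ² - 3 - 12 = 0 - 15 ≡ 11; y = λ·(3 - 11) - 12 ≡ 1. → (11, 1)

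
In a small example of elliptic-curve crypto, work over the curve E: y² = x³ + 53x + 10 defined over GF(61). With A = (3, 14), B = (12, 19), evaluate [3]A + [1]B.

(21, 40)

First 3A:
Repeated addition: build up to 3A.
2A: tangent at (3, 14): λ = (3·3² + 53)/(2·14) ≡ 19/28. 28⁻¹ ≡ 24 (mod 61), so λ ≡ 19·24 ≡ 29.
  x = λ² - 3 - 3 = 841 - 6 ≡ 42; y = λ·(3 - 42) - 14 ≡ 14. → (42, 14)
3A: (42, 14) + (3, 14). λ = (14 - 14)/(3 - 42) ≡ 0/22 mod 61. 22⁻¹ ≡ 25 (mod 61), so λ ≡ 0.
  x = λ² - 42 - 3 = 0 - 45 ≡ 16; y = λ·(42 - 16) - 14 ≡ 47. → (16, 47)
3A = (16, 47).
Finally 3A + B:
(16, 47) + (12, 19). λ = (19 - 47)/(12 - 16) ≡ 33/57 mod 61. 57⁻¹ ≡ 15 (mod 61), so λ ≡ 7.
  x = λ² - 16 - 12 = 49 - 28 ≡ 21; y = λ·(16 - 21) - 47 ≡ 40. → (21, 40)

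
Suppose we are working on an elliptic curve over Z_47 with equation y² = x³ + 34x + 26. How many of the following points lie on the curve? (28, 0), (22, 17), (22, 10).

(28, 0): 0² ≡ 0, rhs ≡ 41 → off.
(22, 17): 17² ≡ 7, rhs ≡ 1 → off.
(22, 10): 10² ≡ 6, rhs ≡ 1 → off.

0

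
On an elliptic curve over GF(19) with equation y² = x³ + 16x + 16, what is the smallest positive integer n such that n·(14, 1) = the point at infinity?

3

2P: tangent at (14, 1): λ = (3·14² + 16)/(2·1) ≡ 15/2. 2⁻¹ ≡ 10 (mod 19), so λ ≡ 15·10 ≡ 17.
  x = λ² - 14 - 14 = 289 - 28 ≡ 14; y = λ·(14 - 14) - 1 ≡ 18. → (14, 18)
3P: (14, 18) + (14, 1): same x and y₁ ≡ -y₂, so the sum is the point at infinity.
3P = the point at infinity, so the order is 3.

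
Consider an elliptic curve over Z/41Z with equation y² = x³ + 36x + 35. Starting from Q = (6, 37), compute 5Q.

Repeated addition: build up to 5Q.
2Q: tangent at (6, 37): λ = (3·6² + 36)/(2·37) ≡ 21/33. 33⁻¹ ≡ 5 (mod 41), so λ ≡ 21·5 ≡ 23.
  x = λ² - 6 - 6 = 529 - 12 ≡ 25; y = λ·(6 - 25) - 37 ≡ 18. → (25, 18)
3Q: (25, 18) + (6, 37). λ = (37 - 18)/(6 - 25) ≡ 19/22 mod 41. 22⁻¹ ≡ 28 (mod 41) since 22·28 = 616 ≡ 1, so λ ≡ 40.
  x = λ² - 25 - 6 = 1600 - 31 ≡ 11; y = λ·(25 - 11) - 18 ≡ 9. → (11, 9)
4Q: (11, 9) + (6, 37). λ = (37 - 9)/(6 - 11) ≡ 28/36 mod 41. 36⁻¹ ≡ 8 (mod 41) since 36·8 = 288 ≡ 1, so λ ≡ 19.
  x = λ² - 11 - 6 = 361 - 17 ≡ 16; y = λ·(11 - 16) - 9 ≡ 19. → (16, 19)
5Q: (16, 19) + (6, 37). λ = (37 - 19)/(6 - 16) ≡ 18/31 mod 41. 31⁻¹ ≡ 4 (mod 41), so λ ≡ 31.
  x = λ² - 16 - 6 = 961 - 22 ≡ 37; y = λ·(16 - 37) - 19 ≡ 27. → (37, 27)

(37, 27)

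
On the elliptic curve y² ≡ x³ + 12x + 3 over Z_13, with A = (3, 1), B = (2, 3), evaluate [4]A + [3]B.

(0, 4)

First 4A:
Double-and-add on 4 = (100)₂. Start with A = (3, 1) for the leading 1-bit.
double: tangent at (3, 1): λ = (3·3² + 12)/(2·1) ≡ 0/2. 2⁻¹ ≡ 7 (mod 13) since 2·7 = 14 ≡ 1, so λ ≡ 0·7 ≡ 0.
  x = λ² - 3 - 3 = 0 - 6 ≡ 7; y = λ·(3 - 7) - 1 ≡ 12. → (7, 12)
double: tangent at (7, 12): λ = (3·7² + 12)/(2·12) ≡ 3/11. 11⁻¹ ≡ 6 (mod 13), so λ ≡ 3·6 ≡ 5.
  x = λ² - 7 - 7 = 25 - 14 ≡ 11; y = λ·(7 - 11) - 12 ≡ 7. → (11, 7)
4A = (11, 7).
Next 3B:
Repeated addition: build up to 3B.
2B: tangent at (2, 3): λ = (3·2² + 12)/(2·3) ≡ 11/6. 6⁻¹ ≡ 11 (mod 13), so λ ≡ 11·11 ≡ 4.
  x = λ² - 2 - 2 = 16 - 4 ≡ 12; y = λ·(2 - 12) - 3 ≡ 9. → (12, 9)
3B: (12, 9) + (2, 3). λ = (3 - 9)/(2 - 12) ≡ 7/3 mod 13. 3⁻¹ ≡ 9 (mod 13), so λ ≡ 11.
  x = λ² - 12 - 2 = 121 - 14 ≡ 3; y = λ·(12 - 3) - 9 ≡ 12. → (3, 12)
3B = (3, 12).
Finally 4A + 3B:
(11, 7) + (3, 12). λ = (12 - 7)/(3 - 11) ≡ 5/5 mod 13. 5⁻¹ ≡ 8 (mod 13) since 5·8 = 40 ≡ 1, so λ ≡ 1.
  x = λ² - 11 - 3 = 1 - 14 ≡ 0; y = λ·(11 - 0) - 7 ≡ 4. → (0, 4)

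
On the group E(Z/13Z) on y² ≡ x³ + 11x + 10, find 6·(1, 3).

Write G = (1, 3).
Double-and-add on 6 = (110)₂. Start with G = (1, 3) for the leading 1-bit.
double: tangent at (1, 3): λ = (3·1² + 11)/(2·3) ≡ 1/6. 6⁻¹ ≡ 11 (mod 13), so λ ≡ 1·11 ≡ 11.
  x = λ² - 1 - 1 = 121 - 2 ≡ 2; y = λ·(1 - 2) - 3 ≡ 12. → (2, 12)
add G: (2, 12) + (1, 3). λ = (3 - 12)/(1 - 2) ≡ 4/12 mod 13. 12⁻¹ ≡ 12 (mod 13) since 12·12 = 144 ≡ 1, so λ ≡ 9.
  x = λ² - 2 - 1 = 81 - 3 ≡ 0; y = λ·(2 - 0) - 12 ≡ 6. → (0, 6)
double: tangent at (0, 6): λ = (3·0² + 11)/(2·6) ≡ 11/12. 12⁻¹ ≡ 12 (mod 13), so λ ≡ 11·12 ≡ 2.
  x = λ² - 0 - 0 = 4 - 0 ≡ 4; y = λ·(0 - 4) - 6 ≡ 12. → (4, 12)

(4, 12)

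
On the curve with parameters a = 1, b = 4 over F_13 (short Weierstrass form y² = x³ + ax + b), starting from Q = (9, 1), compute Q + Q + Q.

Repeated addition: build up to 3Q.
2Q: tangent at (9, 1): λ = (3·9² + 1)/(2·1) ≡ 10/2. 2⁻¹ ≡ 7 (mod 13) since 2·7 = 14 ≡ 1, so λ ≡ 10·7 ≡ 5.
  x = λ² - 9 - 9 = 25 - 18 ≡ 7; y = λ·(9 - 7) - 1 ≡ 9. → (7, 9)
3Q: (7, 9) + (9, 1). λ = (1 - 9)/(9 - 7) ≡ 5/2 mod 13. 2⁻¹ ≡ 7 (mod 13), so λ ≡ 9.
  x = λ² - 7 - 9 = 81 - 16 ≡ 0; y = λ·(7 - 0) - 9 ≡ 2. → (0, 2)

(0, 2)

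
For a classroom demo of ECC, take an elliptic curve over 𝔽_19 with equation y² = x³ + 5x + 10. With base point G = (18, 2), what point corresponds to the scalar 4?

Double-and-add on 4 = (100)₂. Start with G = (18, 2) for the leading 1-bit.
double: tangent at (18, 2): λ = (3·18² + 5)/(2·2) ≡ 8/4. 4⁻¹ ≡ 5 (mod 19), so λ ≡ 8·5 ≡ 2.
  x = λ² - 18 - 18 = 4 - 36 ≡ 6; y = λ·(18 - 6) - 2 ≡ 3. → (6, 3)
double: tangent at (6, 3): λ = (3·6² + 5)/(2·3) ≡ 18/6. 6⁻¹ ≡ 16 (mod 19), so λ ≡ 18·16 ≡ 3.
  x = λ² - 6 - 6 = 9 - 12 ≡ 16; y = λ·(6 - 16) - 3 ≡ 5. → (16, 5)

(16, 5)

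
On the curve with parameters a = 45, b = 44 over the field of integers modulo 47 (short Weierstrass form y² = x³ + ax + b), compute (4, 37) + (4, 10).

O

The two points share x = 4 and their y-coordinates satisfy 37 + 10 ≡ 0 (mod 47), so they are inverses. Their sum is ∞.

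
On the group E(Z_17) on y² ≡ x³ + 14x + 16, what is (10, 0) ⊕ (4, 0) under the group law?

(3, 0)

(10, 0) + (4, 0). λ = (0 - 0)/(4 - 10) ≡ 0/11 mod 17. 11⁻¹ ≡ 14 (mod 17), so λ ≡ 0.
  x = λ² - 10 - 4 = 0 - 14 ≡ 3; y = λ·(10 - 3) - 0 ≡ 0. → (3, 0)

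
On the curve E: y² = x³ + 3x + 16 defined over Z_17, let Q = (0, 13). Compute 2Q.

(2, 9)

tangent at (0, 13): λ = (3·0² + 3)/(2·13) ≡ 3/9. 9⁻¹ ≡ 2 (mod 17) since 9·2 = 18 ≡ 1, so λ ≡ 3·2 ≡ 6.
  x = λ² - 0 - 0 = 36 - 0 ≡ 2; y = λ·(0 - 2) - 13 ≡ 9. → (2, 9)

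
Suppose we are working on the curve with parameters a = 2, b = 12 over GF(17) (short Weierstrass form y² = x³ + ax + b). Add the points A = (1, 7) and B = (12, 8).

(1, 7) + (12, 8). λ = (8 - 7)/(12 - 1) ≡ 1/11 mod 17. 11⁻¹ ≡ 14 (mod 17), so λ ≡ 14.
  x = λ² - 1 - 12 = 196 - 13 ≡ 13; y = λ·(1 - 13) - 7 ≡ 12. → (13, 12)

(13, 12)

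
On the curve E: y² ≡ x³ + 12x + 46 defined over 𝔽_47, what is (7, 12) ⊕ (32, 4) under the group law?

(7, 12) + (32, 4). λ = (4 - 12)/(32 - 7) ≡ 39/25 mod 47. 25⁻¹ ≡ 32 (mod 47), so λ ≡ 26.
  x = λ² - 7 - 32 = 676 - 39 ≡ 26; y = λ·(7 - 26) - 12 ≡ 11. → (26, 11)

(26, 11)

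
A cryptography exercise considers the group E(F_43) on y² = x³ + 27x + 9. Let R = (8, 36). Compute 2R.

(42, 29)

tangent at (8, 36): λ = (3·8² + 27)/(2·36) ≡ 4/29. 29⁻¹ ≡ 3 (mod 43), so λ ≡ 4·3 ≡ 12.
  x = λ² - 8 - 8 = 144 - 16 ≡ 42; y = λ·(8 - 42) - 36 ≡ 29. → (42, 29)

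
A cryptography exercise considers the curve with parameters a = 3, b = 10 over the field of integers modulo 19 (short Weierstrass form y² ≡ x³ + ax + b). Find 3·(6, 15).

(18, 14)

Write Q = (6, 15).
Repeated addition: build up to 3Q.
2Q: tangent at (6, 15): λ = (3·6² + 3)/(2·15) ≡ 16/11. 11⁻¹ ≡ 7 (mod 19), so λ ≡ 16·7 ≡ 17.
  x = λ² - 6 - 6 = 289 - 12 ≡ 11; y = λ·(6 - 11) - 15 ≡ 14. → (11, 14)
3Q: (11, 14) + (6, 15). λ = (15 - 14)/(6 - 11) ≡ 1/14 mod 19. 14⁻¹ ≡ 15 (mod 19), so λ ≡ 15.
  x = λ² - 11 - 6 = 225 - 17 ≡ 18; y = λ·(11 - 18) - 14 ≡ 14. → (18, 14)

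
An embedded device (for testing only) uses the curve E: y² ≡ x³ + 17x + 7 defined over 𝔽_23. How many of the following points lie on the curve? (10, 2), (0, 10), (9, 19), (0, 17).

1

(10, 2): 2² ≡ 4, rhs ≡ 4 → on.
(0, 10): 10² ≡ 8, rhs ≡ 7 → off.
(9, 19): 19² ≡ 16, rhs ≡ 15 → off.
(0, 17): 17² ≡ 13, rhs ≡ 7 → off.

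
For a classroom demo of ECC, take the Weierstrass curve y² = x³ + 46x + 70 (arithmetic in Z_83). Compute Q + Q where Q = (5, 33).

tangent at (5, 33): λ = (3·5² + 46)/(2·33) ≡ 38/66. 66⁻¹ ≡ 39 (mod 83), so λ ≡ 38·39 ≡ 71.
  x = λ² - 5 - 5 = 5041 - 10 ≡ 51; y = λ·(5 - 51) - 33 ≡ 21. → (51, 21)

(51, 21)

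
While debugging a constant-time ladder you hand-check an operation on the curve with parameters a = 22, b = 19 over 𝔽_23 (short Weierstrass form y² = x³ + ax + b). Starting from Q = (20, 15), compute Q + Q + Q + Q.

(17, 4)

Double-and-add on 4 = (100)₂. Start with Q = (20, 15) for the leading 1-bit.
double: tangent at (20, 15): λ = (3·20² + 22)/(2·15) ≡ 3/7. 7⁻¹ ≡ 10 (mod 23), so λ ≡ 3·10 ≡ 7.
  x = λ² - 20 - 20 = 49 - 40 ≡ 9; y = λ·(20 - 9) - 15 ≡ 16. → (9, 16)
double: tangent at (9, 16): λ = (3·9² + 22)/(2·16) ≡ 12/9. 9⁻¹ ≡ 18 (mod 23) since 9·18 = 162 ≡ 1, so λ ≡ 12·18 ≡ 9.
  x = λ² - 9 - 9 = 81 - 18 ≡ 17; y = λ·(9 - 17) - 16 ≡ 4. → (17, 4)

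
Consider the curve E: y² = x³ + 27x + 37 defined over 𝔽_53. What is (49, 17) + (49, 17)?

(2, 29)

tangent at (49, 17): λ = (3·49² + 27)/(2·17) ≡ 22/34. 34⁻¹ ≡ 39 (mod 53), so λ ≡ 22·39 ≡ 10.
  x = λ² - 49 - 49 = 100 - 98 ≡ 2; y = λ·(49 - 2) - 17 ≡ 29. → (2, 29)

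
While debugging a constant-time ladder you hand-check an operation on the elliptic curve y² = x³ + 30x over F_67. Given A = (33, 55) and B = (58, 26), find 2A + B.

First 2A:
Repeated addition: build up to 2A.
2A: tangent at (33, 55): λ = (3·33² + 30)/(2·55) ≡ 14/43. 43⁻¹ ≡ 53 (mod 67), so λ ≡ 14·53 ≡ 5.
  x = λ² - 33 - 33 = 25 - 66 ≡ 26; y = λ·(33 - 26) - 55 ≡ 47. → (26, 47)
2A = (26, 47).
Finally 2A + B:
(26, 47) + (58, 26). λ = (26 - 47)/(58 - 26) ≡ 46/32 mod 67. 32⁻¹ ≡ 44 (mod 67), so λ ≡ 14.
  x = λ² - 26 - 58 = 196 - 84 ≡ 45; y = λ·(26 - 45) - 47 ≡ 22. → (45, 22)

(45, 22)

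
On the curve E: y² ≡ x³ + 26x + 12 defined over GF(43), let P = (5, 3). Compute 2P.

tangent at (5, 3): λ = (3·5² + 26)/(2·3) ≡ 15/6. 6⁻¹ ≡ 36 (mod 43), so λ ≡ 15·36 ≡ 24.
  x = λ² - 5 - 5 = 576 - 10 ≡ 7; y = λ·(5 - 7) - 3 ≡ 35. → (7, 35)

(7, 35)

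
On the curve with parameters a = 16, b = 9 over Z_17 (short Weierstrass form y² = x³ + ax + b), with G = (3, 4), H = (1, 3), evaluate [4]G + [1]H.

(3, 13)

First 4G:
Repeated addition: build up to 4G.
2G: tangent at (3, 4): λ = (3·3² + 16)/(2·4) ≡ 9/8. 8⁻¹ ≡ 15 (mod 17), so λ ≡ 9·15 ≡ 16.
  x = λ² - 3 - 3 = 256 - 6 ≡ 12; y = λ·(3 - 12) - 4 ≡ 5. → (12, 5)
3G: (12, 5) + (3, 4). λ = (4 - 5)/(3 - 12) ≡ 16/8 mod 17. 8⁻¹ ≡ 15 (mod 17), so λ ≡ 2.
  x = λ² - 12 - 3 = 4 - 15 ≡ 6; y = λ·(12 - 6) - 5 ≡ 7. → (6, 7)
4G: (6, 7) + (3, 4). λ = (4 - 7)/(3 - 6) ≡ 14/14 mod 17. 14⁻¹ ≡ 11 (mod 17) since 14·11 = 154 ≡ 1, so λ ≡ 1.
  x = λ² - 6 - 3 = 1 - 9 ≡ 9; y = λ·(6 - 9) - 7 ≡ 7. → (9, 7)
4G = (9, 7).
Finally 4G + H:
(9, 7) + (1, 3). λ = (3 - 7)/(1 - 9) ≡ 13/9 mod 17. 9⁻¹ ≡ 2 (mod 17) since 9·2 = 18 ≡ 1, so λ ≡ 9.
  x = λ² - 9 - 1 = 81 - 10 ≡ 3; y = λ·(9 - 3) - 7 ≡ 13. → (3, 13)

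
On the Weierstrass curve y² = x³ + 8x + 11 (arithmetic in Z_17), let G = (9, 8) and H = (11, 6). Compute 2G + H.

First 2G:
Repeated addition: build up to 2G.
2G: tangent at (9, 8): λ = (3·9² + 8)/(2·8) ≡ 13/16. 16⁻¹ ≡ 16 (mod 17) since 16·16 = 256 ≡ 1, so λ ≡ 13·16 ≡ 4.
  x = λ² - 9 - 9 = 16 - 18 ≡ 15; y = λ·(9 - 15) - 8 ≡ 2. → (15, 2)
2G = (15, 2).
Finally 2G + H:
(15, 2) + (11, 6). λ = (6 - 2)/(11 - 15) ≡ 4/13 mod 17. 13⁻¹ ≡ 4 (mod 17), so λ ≡ 16.
  x = λ² - 15 - 11 = 256 - 26 ≡ 9; y = λ·(15 - 9) - 2 ≡ 9. → (9, 9)

(9, 9)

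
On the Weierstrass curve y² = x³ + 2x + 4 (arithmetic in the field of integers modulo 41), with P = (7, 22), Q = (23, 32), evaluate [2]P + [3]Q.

(23, 32)

First 2P:
Repeated addition: build up to 2P.
2P: tangent at (7, 22): λ = (3·7² + 2)/(2·22) ≡ 26/3. 3⁻¹ ≡ 14 (mod 41), so λ ≡ 26·14 ≡ 36.
  x = λ² - 7 - 7 = 1296 - 14 ≡ 11; y = λ·(7 - 11) - 22 ≡ 39. → (11, 39)
2P = (11, 39).
Next 3Q:
Repeated addition: build up to 3Q.
2Q: tangent at (23, 32): λ = (3·23² + 2)/(2·32) ≡ 31/23. 23⁻¹ ≡ 25 (mod 41) since 23·25 = 575 ≡ 1, so λ ≡ 31·25 ≡ 37.
  x = λ² - 23 - 23 = 1369 - 46 ≡ 11; y = λ·(23 - 11) - 32 ≡ 2. → (11, 2)
3Q: (11, 2) + (23, 32). λ = (32 - 2)/(23 - 11) ≡ 30/12 mod 41. 12⁻¹ ≡ 24 (mod 41) since 12·24 = 288 ≡ 1, so λ ≡ 23.
  x = λ² - 11 - 23 = 529 - 34 ≡ 3; y = λ·(11 - 3) - 2 ≡ 18. → (3, 18)
3Q = (3, 18).
Finally 2P + 3Q:
(11, 39) + (3, 18). λ = (18 - 39)/(3 - 11) ≡ 20/33 mod 41. 33⁻¹ ≡ 5 (mod 41), so λ ≡ 18.
  x = λ² - 11 - 3 = 324 - 14 ≡ 23; y = λ·(11 - 23) - 39 ≡ 32. → (23, 32)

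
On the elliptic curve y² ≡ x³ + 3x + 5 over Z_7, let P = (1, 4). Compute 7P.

O

Repeated addition: build up to 7P.
2P: tangent at (1, 4): λ = (3·1² + 3)/(2·4) ≡ 6/1. 1⁻¹ ≡ 1 (mod 7), so λ ≡ 6·1 ≡ 6.
  x = λ² - 1 - 1 = 36 - 2 ≡ 6; y = λ·(1 - 6) - 4 ≡ 1. → (6, 1)
3P: (6, 1) + (1, 4). λ = (4 - 1)/(1 - 6) ≡ 3/2 mod 7. 2⁻¹ ≡ 4 (mod 7), so λ ≡ 5.
  x = λ² - 6 - 1 = 25 - 7 ≡ 4; y = λ·(6 - 4) - 1 ≡ 2. → (4, 2)
4P: (4, 2) + (1, 4). λ = (4 - 2)/(1 - 4) ≡ 2/4 mod 7. 4⁻¹ ≡ 2 (mod 7) since 4·2 = 8 ≡ 1, so λ ≡ 4.
  x = λ² - 4 - 1 = 16 - 5 ≡ 4; y = λ·(4 - 4) - 2 ≡ 5. → (4, 5)
5P: (4, 5) + (1, 4). λ = (4 - 5)/(1 - 4) ≡ 6/4 mod 7. 4⁻¹ ≡ 2 (mod 7), so λ ≡ 5.
  x = λ² - 4 - 1 = 25 - 5 ≡ 6; y = λ·(4 - 6) - 5 ≡ 6. → (6, 6)
6P: (6, 6) + (1, 4). λ = (4 - 6)/(1 - 6) ≡ 5/2 mod 7. 2⁻¹ ≡ 4 (mod 7), so λ ≡ 6.
  x = λ² - 6 - 1 = 36 - 7 ≡ 1; y = λ·(6 - 1) - 6 ≡ 3. → (1, 3)
7P: (1, 3) + (1, 4): same x and y₁ ≡ -y₂, so the sum is 𝒪.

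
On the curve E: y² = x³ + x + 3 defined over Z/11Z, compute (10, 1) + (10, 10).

The two points share x = 10 and their y-coordinates satisfy 1 + 10 ≡ 0 (mod 11), so they are inverses. Their sum is 𝒪.

O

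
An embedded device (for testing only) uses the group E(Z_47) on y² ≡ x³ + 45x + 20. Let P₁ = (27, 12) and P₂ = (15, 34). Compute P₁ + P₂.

(41, 45)

(27, 12) + (15, 34). λ = (34 - 12)/(15 - 27) ≡ 22/35 mod 47. 35⁻¹ ≡ 43 (mod 47) since 35·43 = 1505 ≡ 1, so λ ≡ 6.
  x = λ² - 27 - 15 = 36 - 42 ≡ 41; y = λ·(27 - 41) - 12 ≡ 45. → (41, 45)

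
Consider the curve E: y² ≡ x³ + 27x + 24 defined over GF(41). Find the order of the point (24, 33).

2P: tangent at (24, 33): λ = (3·24² + 27)/(2·33) ≡ 33/25. 25⁻¹ ≡ 23 (mod 41) since 25·23 = 575 ≡ 1, so λ ≡ 33·23 ≡ 21.
  x = λ² - 24 - 24 = 441 - 48 ≡ 24; y = λ·(24 - 24) - 33 ≡ 8. → (24, 8)
3P: (24, 8) + (24, 33): same x and y₁ ≡ -y₂, so the sum is 𝒪.
3P = 𝒪, so the order is 3.

3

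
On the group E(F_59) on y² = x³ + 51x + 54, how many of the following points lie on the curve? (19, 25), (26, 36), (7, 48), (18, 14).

2

(19, 25): 25² ≡ 35, rhs ≡ 35 → on.
(26, 36): 36² ≡ 57, rhs ≡ 17 → off.
(7, 48): 48² ≡ 3, rhs ≡ 46 → off.
(18, 14): 14² ≡ 19, rhs ≡ 19 → on.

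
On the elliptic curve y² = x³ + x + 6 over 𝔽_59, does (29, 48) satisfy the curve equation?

y² = 48² ≡ 3; x³ + 1x + 6 = 24424 ≡ 57 (mod 59). 3 ≠ 57.

no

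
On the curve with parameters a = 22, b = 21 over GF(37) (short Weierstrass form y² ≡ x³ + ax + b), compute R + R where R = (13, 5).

tangent at (13, 5): λ = (3·13² + 22)/(2·5) ≡ 11/10. 10⁻¹ ≡ 26 (mod 37), so λ ≡ 11·26 ≡ 27.
  x = λ² - 13 - 13 = 729 - 26 ≡ 0; y = λ·(13 - 0) - 5 ≡ 13. → (0, 13)

(0, 13)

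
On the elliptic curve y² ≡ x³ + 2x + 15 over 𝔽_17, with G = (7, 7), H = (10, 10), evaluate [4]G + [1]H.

(7, 7)

First 4G:
Repeated addition: build up to 4G.
2G: tangent at (7, 7): λ = (3·7² + 2)/(2·7) ≡ 13/14. 14⁻¹ ≡ 11 (mod 17), so λ ≡ 13·11 ≡ 7.
  x = λ² - 7 - 7 = 49 - 14 ≡ 1; y = λ·(7 - 1) - 7 ≡ 1. → (1, 1)
3G: (1, 1) + (7, 7). λ = (7 - 1)/(7 - 1) ≡ 6/6 mod 17. 6⁻¹ ≡ 3 (mod 17) since 6·3 = 18 ≡ 1, so λ ≡ 1.
  x = λ² - 1 - 7 = 1 - 8 ≡ 10; y = λ·(1 - 10) - 1 ≡ 7. → (10, 7)
4G: (10, 7) + (7, 7). λ = (7 - 7)/(7 - 10) ≡ 0/14 mod 17. 14⁻¹ ≡ 11 (mod 17), so λ ≡ 0.
  x = λ² - 10 - 7 = 0 - 17 ≡ 0; y = λ·(10 - 0) - 7 ≡ 10. → (0, 10)
4G = (0, 10).
Finally 4G + H:
(0, 10) + (10, 10). λ = (10 - 10)/(10 - 0) ≡ 0/10 mod 17. 10⁻¹ ≡ 12 (mod 17) since 10·12 = 120 ≡ 1, so λ ≡ 0.
  x = λ² - 0 - 10 = 0 - 10 ≡ 7; y = λ·(0 - 7) - 10 ≡ 7. → (7, 7)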